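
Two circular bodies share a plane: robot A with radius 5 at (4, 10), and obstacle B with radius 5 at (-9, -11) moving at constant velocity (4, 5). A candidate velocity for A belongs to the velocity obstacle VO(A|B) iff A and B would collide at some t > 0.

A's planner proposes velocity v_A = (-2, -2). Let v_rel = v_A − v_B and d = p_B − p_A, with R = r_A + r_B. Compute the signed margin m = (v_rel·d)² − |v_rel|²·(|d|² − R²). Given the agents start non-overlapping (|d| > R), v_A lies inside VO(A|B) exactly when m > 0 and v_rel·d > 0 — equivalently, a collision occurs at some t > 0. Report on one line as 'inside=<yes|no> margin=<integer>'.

d = (-13, -21),  |d|² = 610;  R = 5+5 = 10,  c = 610−10² = 510
v_rel = (-6, -7),  |v_rel|² = 85;  v_rel·d = (-6)·(-13) + (-7)·(-21) = 225
85·t² − 450·t + 510 = 0  ⇒  m = 225² − 85·510 = 7275
m = 7275 > 0,  v_rel·d = 225 > 0  ⇒  inside

inside=yes margin=7275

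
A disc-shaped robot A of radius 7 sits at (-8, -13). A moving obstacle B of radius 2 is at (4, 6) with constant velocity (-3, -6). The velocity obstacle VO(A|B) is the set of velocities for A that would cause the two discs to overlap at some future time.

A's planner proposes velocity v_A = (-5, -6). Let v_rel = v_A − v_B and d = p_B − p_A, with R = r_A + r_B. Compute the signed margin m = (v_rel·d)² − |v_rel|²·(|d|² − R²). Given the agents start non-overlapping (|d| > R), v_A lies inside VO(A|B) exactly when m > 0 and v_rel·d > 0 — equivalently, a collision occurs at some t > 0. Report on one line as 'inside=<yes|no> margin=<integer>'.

d = (12, 19),  |d|² = 505;  R = 7+2 = 9,  c = 505−9² = 424
v_rel = (-2, 0),  |v_rel|² = 4;  v_rel·d = (-2)·(12) + (0)·(19) = -24
4·t² + 48·t + 424 = 0  ⇒  m = (-24)² − 4·424 = -1120
m = -1120 < 0,  v_rel·d = -24 < 0  ⇒  outside

inside=no margin=-1120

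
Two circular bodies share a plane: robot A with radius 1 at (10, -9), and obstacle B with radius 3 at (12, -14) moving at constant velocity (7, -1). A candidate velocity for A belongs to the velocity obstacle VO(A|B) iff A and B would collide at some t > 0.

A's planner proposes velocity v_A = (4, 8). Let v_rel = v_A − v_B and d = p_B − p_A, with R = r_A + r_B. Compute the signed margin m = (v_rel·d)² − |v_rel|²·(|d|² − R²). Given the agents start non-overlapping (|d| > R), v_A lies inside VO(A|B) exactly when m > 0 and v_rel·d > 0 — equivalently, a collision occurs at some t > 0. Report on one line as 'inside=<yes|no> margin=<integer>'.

d = (2, -5),  |d|² = 29;  R = 1+3 = 4,  c = 29−4² = 13
v_rel = (-3, 9),  |v_rel|² = 90;  v_rel·d = (-3)·(2) + (9)·(-5) = -51
90·t² + 102·t + 13 = 0  ⇒  m = (-51)² − 90·13 = 1431
m = 1431 > 0,  v_rel·d = -51 < 0  ⇒  outside

inside=no margin=1431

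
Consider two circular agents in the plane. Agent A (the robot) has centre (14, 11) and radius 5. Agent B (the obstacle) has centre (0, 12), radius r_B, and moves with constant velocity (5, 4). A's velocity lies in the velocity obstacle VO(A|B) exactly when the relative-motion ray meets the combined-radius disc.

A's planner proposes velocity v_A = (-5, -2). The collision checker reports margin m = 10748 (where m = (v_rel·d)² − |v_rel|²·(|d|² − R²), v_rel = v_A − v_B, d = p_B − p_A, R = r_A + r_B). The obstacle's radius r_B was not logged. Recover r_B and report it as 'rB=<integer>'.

m = 10748
d = (-14, 1);  v_rel = (-10, -6),  |v_rel|² = 136
v_rel×d = (-10)·(1) − (-6)·(-14) = -94
since m = R²·136 − (-94)²:  R² = (8836 + 10748) / 136 = 144
R = √144 = 12  ⇒  r_B = 12 − 5 = 7

rB=7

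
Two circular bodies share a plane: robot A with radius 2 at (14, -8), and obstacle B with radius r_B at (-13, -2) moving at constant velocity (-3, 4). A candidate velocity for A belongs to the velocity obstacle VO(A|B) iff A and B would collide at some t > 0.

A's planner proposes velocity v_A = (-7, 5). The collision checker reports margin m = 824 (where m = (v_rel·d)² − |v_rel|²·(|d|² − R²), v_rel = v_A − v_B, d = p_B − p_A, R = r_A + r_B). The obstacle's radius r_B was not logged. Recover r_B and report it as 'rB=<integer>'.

m = 824
d = (-27, 6);  v_rel = (-4, 1),  |v_rel|² = 17
v_rel×d = (-4)·(6) − (1)·(-27) = 3
since m = R²·17 − 3²:  R² = (9 + 824) / 17 = 49
R = √49 = 7  ⇒  r_B = 7 − 2 = 5

rB=5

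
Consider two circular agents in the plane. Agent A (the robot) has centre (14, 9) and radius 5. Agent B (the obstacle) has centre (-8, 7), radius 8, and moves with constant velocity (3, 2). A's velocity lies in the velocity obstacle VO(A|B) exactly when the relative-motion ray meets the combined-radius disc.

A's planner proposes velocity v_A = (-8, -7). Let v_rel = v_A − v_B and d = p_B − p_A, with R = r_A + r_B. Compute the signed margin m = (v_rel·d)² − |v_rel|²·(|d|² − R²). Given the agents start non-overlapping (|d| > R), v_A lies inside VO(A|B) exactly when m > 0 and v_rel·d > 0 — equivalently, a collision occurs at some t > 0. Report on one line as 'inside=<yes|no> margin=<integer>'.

d = (-22, -2),  |d|² = 488;  R = 5+8 = 13,  c = 488−13² = 319
v_rel = (-11, -9),  |v_rel|² = 202;  v_rel·d = (-11)·(-22) + (-9)·(-2) = 260
202·t² − 520·t + 319 = 0  ⇒  m = 260² − 202·319 = 3162
m = 3162 > 0,  v_rel·d = 260 > 0  ⇒  inside

inside=yes margin=3162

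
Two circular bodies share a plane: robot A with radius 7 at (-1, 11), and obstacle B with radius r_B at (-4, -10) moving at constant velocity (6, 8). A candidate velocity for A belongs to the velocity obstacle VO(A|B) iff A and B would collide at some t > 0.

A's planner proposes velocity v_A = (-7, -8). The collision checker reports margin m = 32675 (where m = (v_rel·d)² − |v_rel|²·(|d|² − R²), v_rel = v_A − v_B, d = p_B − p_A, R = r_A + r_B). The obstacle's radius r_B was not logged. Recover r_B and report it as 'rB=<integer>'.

m = 32675
d = (-3, -21);  v_rel = (-13, -16),  |v_rel|² = 425
v_rel×d = (-13)·(-21) − (-16)·(-3) = 225
since m = R²·425 − 225²:  R² = (50625 + 32675) / 425 = 196
R = √196 = 14  ⇒  r_B = 14 − 7 = 7

rB=7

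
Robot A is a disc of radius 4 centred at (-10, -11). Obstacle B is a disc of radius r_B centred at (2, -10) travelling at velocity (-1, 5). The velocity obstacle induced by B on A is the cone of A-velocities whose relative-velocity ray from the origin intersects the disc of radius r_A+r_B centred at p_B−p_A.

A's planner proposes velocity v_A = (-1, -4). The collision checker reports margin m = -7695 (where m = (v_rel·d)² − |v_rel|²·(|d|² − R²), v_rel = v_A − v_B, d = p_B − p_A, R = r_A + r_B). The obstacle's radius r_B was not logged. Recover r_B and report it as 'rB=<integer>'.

m = -7695
d = (12, 1);  v_rel = (0, -9),  |v_rel|² = 81
v_rel×d = (0)·(1) − (-9)·(12) = 108
since m = R²·81 − 108²:  R² = (11664 + -7695) / 81 = 49
R = √49 = 7  ⇒  r_B = 7 − 4 = 3

rB=3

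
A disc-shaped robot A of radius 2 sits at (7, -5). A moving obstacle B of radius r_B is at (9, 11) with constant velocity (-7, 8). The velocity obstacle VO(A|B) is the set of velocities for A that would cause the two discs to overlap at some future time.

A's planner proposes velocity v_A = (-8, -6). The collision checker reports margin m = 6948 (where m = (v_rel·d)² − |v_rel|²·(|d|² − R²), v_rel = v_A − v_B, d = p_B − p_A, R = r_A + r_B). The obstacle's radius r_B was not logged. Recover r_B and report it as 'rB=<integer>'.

m = 6948
d = (2, 16);  v_rel = (-1, -14),  |v_rel|² = 197
v_rel×d = (-1)·(16) − (-14)·(2) = 12
since m = R²·197 − 12²:  R² = (144 + 6948) / 197 = 36
R = √36 = 6  ⇒  r_B = 6 − 2 = 4

rB=4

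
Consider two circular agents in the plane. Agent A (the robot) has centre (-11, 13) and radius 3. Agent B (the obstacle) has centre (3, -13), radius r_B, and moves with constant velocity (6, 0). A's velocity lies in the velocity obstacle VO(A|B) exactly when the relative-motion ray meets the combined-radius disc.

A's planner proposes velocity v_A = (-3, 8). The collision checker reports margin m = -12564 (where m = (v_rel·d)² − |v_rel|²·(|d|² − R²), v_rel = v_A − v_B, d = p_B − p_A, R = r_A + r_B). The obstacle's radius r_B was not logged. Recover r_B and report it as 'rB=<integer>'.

m = -12564
d = (14, -26);  v_rel = (-9, 8),  |v_rel|² = 145
v_rel×d = (-9)·(-26) − (8)·(14) = 122
since m = R²·145 − 122²:  R² = (14884 + -12564) / 145 = 16
R = √16 = 4  ⇒  r_B = 4 − 3 = 1

rB=1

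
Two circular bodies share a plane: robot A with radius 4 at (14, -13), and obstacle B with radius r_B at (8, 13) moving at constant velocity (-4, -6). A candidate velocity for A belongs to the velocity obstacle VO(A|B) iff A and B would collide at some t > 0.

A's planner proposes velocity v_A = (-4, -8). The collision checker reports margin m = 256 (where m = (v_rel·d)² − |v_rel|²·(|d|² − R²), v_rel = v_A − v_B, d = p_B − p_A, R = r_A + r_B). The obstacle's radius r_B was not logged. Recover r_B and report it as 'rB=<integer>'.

m = 256
d = (-6, 26);  v_rel = (0, -2),  |v_rel|² = 4
v_rel×d = (0)·(26) − (-2)·(-6) = -12
since m = R²·4 − (-12)²:  R² = (144 + 256) / 4 = 100
R = √100 = 10  ⇒  r_B = 10 − 4 = 6

rB=6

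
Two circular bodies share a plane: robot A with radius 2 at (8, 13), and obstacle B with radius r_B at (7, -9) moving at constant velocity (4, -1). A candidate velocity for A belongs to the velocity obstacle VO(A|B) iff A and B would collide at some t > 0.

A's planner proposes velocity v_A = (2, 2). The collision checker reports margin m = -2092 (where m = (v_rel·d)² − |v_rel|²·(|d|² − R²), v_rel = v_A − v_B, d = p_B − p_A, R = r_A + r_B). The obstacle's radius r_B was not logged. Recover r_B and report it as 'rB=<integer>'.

m = -2092
d = (-1, -22);  v_rel = (-2, 3),  |v_rel|² = 13
v_rel×d = (-2)·(-22) − (3)·(-1) = 47
since m = R²·13 − 47²:  R² = (2209 + -2092) / 13 = 9
R = √9 = 3  ⇒  r_B = 3 − 2 = 1

rB=1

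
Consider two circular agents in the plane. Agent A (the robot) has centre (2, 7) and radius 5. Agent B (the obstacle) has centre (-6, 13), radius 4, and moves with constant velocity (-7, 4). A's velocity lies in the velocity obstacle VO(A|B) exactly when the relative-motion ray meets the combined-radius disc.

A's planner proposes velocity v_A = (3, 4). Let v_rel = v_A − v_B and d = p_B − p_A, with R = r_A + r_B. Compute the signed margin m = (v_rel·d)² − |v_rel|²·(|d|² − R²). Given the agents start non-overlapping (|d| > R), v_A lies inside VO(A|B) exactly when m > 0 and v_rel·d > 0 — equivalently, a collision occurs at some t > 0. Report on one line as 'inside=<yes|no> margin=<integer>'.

d = (-8, 6),  |d|² = 100;  R = 5+4 = 9,  c = 100−9² = 19
v_rel = (10, 0),  |v_rel|² = 100;  v_rel·d = (10)·(-8) + (0)·(6) = -80
100·t² + 160·t + 19 = 0  ⇒  m = (-80)² − 100·19 = 4500
m = 4500 > 0,  v_rel·d = -80 < 0  ⇒  outside

inside=no margin=4500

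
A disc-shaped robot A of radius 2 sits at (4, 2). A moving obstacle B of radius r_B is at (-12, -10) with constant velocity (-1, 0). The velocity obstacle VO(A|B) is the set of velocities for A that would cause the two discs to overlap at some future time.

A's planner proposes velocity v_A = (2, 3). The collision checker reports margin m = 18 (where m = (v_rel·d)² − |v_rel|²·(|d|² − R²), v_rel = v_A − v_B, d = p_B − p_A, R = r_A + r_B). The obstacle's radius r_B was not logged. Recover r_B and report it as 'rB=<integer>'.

m = 18
d = (-16, -12);  v_rel = (3, 3),  |v_rel|² = 18
v_rel×d = (3)·(-12) − (3)·(-16) = 12
since m = R²·18 − 12²:  R² = (144 + 18) / 18 = 9
R = √9 = 3  ⇒  r_B = 3 − 2 = 1

rB=1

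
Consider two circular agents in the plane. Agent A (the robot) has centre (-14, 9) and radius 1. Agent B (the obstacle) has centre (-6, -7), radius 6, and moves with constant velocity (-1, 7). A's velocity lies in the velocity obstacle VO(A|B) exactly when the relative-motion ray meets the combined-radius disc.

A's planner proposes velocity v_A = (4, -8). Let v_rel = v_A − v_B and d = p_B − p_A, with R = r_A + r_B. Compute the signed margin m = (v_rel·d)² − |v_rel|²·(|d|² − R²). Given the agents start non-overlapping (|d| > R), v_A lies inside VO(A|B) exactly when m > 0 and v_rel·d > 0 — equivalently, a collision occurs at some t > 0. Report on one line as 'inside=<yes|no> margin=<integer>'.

d = (8, -16),  |d|² = 320;  R = 1+6 = 7,  c = 320−7² = 271
v_rel = (5, -15),  |v_rel|² = 250;  v_rel·d = (5)·(8) + (-15)·(-16) = 280
250·t² − 560·t + 271 = 0  ⇒  m = 280² − 250·271 = 10650
m = 10650 > 0,  v_rel·d = 280 > 0  ⇒  inside

inside=yes margin=10650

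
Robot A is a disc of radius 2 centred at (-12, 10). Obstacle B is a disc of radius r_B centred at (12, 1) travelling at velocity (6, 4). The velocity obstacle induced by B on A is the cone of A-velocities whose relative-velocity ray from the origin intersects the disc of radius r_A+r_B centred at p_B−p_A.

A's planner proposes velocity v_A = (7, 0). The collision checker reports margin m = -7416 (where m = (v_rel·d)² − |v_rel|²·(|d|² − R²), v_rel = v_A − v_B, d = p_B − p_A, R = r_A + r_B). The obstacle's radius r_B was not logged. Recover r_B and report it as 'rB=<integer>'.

m = -7416
d = (24, -9);  v_rel = (1, -4),  |v_rel|² = 17
v_rel×d = (1)·(-9) − (-4)·(24) = 87
since m = R²·17 − 87²:  R² = (7569 + -7416) / 17 = 9
R = √9 = 3  ⇒  r_B = 3 − 2 = 1

rB=1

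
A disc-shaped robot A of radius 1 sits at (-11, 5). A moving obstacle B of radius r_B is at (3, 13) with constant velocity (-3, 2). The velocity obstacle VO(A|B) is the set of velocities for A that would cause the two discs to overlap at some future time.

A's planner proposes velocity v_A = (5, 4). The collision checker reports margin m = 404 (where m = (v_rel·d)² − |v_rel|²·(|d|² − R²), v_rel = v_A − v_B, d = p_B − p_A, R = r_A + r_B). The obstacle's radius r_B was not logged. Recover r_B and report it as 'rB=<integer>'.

m = 404
d = (14, 8);  v_rel = (8, 2),  |v_rel|² = 68
v_rel×d = (8)·(8) − (2)·(14) = 36
since m = R²·68 − 36²:  R² = (1296 + 404) / 68 = 25
R = √25 = 5  ⇒  r_B = 5 − 1 = 4

rB=4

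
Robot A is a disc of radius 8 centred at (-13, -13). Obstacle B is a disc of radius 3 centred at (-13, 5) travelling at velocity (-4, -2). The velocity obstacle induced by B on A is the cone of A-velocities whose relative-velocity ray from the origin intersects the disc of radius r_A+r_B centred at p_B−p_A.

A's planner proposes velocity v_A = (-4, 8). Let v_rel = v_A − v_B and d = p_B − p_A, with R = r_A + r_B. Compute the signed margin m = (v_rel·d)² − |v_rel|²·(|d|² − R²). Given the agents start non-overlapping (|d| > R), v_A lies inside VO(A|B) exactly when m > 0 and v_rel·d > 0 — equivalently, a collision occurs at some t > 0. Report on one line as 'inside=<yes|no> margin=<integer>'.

d = (0, 18),  |d|² = 324;  R = 8+3 = 11,  c = 324−11² = 203
v_rel = (0, 10),  |v_rel|² = 100;  v_rel·d = (0)·(0) + (10)·(18) = 180
100·t² − 360·t + 203 = 0  ⇒  m = 180² − 100·203 = 12100
m = 12100 > 0,  v_rel·d = 180 > 0  ⇒  inside

inside=yes margin=12100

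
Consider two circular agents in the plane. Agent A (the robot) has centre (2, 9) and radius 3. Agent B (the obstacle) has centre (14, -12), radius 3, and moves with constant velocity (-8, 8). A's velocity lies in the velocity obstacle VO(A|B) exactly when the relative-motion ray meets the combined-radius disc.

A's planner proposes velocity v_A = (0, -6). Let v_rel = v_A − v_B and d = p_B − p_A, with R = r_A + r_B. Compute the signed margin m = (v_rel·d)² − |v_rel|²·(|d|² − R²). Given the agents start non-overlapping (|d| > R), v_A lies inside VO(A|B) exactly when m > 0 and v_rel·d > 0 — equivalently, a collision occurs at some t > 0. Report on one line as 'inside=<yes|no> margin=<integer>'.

d = (12, -21),  |d|² = 585;  R = 3+3 = 6,  c = 585−6² = 549
v_rel = (8, -14),  |v_rel|² = 260;  v_rel·d = (8)·(12) + (-14)·(-21) = 390
260·t² − 780·t + 549 = 0  ⇒  m = 390² − 260·549 = 9360
m = 9360 > 0,  v_rel·d = 390 > 0  ⇒  inside

inside=yes margin=9360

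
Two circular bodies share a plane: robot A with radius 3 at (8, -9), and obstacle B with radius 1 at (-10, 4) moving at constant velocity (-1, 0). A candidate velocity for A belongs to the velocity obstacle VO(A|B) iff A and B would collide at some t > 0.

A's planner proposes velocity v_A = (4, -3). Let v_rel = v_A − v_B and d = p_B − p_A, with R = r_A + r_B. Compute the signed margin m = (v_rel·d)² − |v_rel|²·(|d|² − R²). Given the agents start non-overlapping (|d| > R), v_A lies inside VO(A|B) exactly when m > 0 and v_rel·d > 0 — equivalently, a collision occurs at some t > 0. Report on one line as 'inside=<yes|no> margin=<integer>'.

d = (-18, 13),  |d|² = 493;  R = 3+1 = 4,  c = 493−4² = 477
v_rel = (5, -3),  |v_rel|² = 34;  v_rel·d = (5)·(-18) + (-3)·(13) = -129
34·t² + 258·t + 477 = 0  ⇒  m = (-129)² − 34·477 = 423
m = 423 > 0,  v_rel·d = -129 < 0  ⇒  outside

inside=no margin=423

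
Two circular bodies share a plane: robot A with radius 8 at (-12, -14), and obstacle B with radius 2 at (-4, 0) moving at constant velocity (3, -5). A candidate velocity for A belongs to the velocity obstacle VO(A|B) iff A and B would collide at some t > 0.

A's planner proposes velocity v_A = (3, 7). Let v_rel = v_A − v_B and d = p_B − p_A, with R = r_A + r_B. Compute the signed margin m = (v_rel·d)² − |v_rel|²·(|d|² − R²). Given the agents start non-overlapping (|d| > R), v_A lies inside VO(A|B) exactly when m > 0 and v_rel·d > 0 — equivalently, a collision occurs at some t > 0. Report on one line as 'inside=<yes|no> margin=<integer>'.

d = (8, 14),  |d|² = 260;  R = 8+2 = 10,  c = 260−10² = 160
v_rel = (0, 12),  |v_rel|² = 144;  v_rel·d = (0)·(8) + (12)·(14) = 168
144·t² − 336·t + 160 = 0  ⇒  m = 168² − 144·160 = 5184
m = 5184 > 0,  v_rel·d = 168 > 0  ⇒  inside

inside=yes margin=5184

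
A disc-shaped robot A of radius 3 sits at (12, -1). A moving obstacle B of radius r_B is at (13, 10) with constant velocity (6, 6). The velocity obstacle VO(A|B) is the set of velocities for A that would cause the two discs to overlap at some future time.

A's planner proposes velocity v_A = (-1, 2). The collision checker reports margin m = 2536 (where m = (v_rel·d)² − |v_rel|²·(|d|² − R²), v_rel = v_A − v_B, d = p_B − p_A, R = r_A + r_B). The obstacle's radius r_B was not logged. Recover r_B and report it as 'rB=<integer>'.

m = 2536
d = (1, 11);  v_rel = (-7, -4),  |v_rel|² = 65
v_rel×d = (-7)·(11) − (-4)·(1) = -73
since m = R²·65 − (-73)²:  R² = (5329 + 2536) / 65 = 121
R = √121 = 11  ⇒  r_B = 11 − 3 = 8

rB=8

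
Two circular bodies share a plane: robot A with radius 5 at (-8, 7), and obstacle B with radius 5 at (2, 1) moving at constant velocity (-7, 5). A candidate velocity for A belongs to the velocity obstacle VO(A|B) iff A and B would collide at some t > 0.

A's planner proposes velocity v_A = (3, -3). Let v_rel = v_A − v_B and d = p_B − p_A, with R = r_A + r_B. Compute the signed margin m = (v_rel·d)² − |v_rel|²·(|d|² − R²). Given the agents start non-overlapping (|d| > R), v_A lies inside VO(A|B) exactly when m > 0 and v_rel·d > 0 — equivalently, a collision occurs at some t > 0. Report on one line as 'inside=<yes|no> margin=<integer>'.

d = (10, -6),  |d|² = 136;  R = 5+5 = 10,  c = 136−10² = 36
v_rel = (10, -8),  |v_rel|² = 164;  v_rel·d = (10)·(10) + (-8)·(-6) = 148
164·t² − 296·t + 36 = 0  ⇒  m = 148² − 164·36 = 16000
m = 16000 > 0,  v_rel·d = 148 > 0  ⇒  inside

inside=yes margin=16000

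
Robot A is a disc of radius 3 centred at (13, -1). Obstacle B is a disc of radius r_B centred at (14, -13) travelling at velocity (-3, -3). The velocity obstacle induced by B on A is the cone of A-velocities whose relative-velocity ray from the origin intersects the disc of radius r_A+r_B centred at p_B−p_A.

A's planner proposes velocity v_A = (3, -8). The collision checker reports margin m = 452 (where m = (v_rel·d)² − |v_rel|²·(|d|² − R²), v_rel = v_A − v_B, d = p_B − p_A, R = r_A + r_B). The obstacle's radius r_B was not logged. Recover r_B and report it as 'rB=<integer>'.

m = 452
d = (1, -12);  v_rel = (6, -5),  |v_rel|² = 61
v_rel×d = (6)·(-12) − (-5)·(1) = -67
since m = R²·61 − (-67)²:  R² = (4489 + 452) / 61 = 81
R = √81 = 9  ⇒  r_B = 9 − 3 = 6

rB=6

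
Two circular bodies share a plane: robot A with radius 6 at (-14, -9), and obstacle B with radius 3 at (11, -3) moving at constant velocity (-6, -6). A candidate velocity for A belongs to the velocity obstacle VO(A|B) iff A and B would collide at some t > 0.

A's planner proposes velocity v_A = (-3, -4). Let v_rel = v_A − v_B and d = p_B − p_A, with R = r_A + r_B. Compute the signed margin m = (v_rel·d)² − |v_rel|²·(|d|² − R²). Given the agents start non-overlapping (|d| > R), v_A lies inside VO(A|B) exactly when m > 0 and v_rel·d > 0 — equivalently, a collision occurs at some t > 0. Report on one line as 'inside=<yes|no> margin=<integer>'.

d = (25, 6),  |d|² = 661;  R = 6+3 = 9,  c = 661−9² = 580
v_rel = (3, 2),  |v_rel|² = 13;  v_rel·d = (3)·(25) + (2)·(6) = 87
13·t² − 174·t + 580 = 0  ⇒  m = 87² − 13·580 = 29
m = 29 > 0,  v_rel·d = 87 > 0  ⇒  inside

inside=yes margin=29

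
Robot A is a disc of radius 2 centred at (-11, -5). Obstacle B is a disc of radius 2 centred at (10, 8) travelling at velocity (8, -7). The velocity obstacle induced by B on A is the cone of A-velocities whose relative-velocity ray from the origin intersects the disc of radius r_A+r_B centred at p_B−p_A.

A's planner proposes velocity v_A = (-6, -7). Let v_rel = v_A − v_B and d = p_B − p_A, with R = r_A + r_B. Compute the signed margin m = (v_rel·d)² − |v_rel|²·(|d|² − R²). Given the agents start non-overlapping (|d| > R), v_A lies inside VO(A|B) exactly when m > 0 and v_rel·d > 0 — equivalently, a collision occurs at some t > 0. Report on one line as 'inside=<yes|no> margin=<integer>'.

d = (21, 13),  |d|² = 610;  R = 2+2 = 4,  c = 610−4² = 594
v_rel = (-14, 0),  |v_rel|² = 196;  v_rel·d = (-14)·(21) + (0)·(13) = -294
196·t² + 588·t + 594 = 0  ⇒  m = (-294)² − 196·594 = -29988
m = -29988 < 0,  v_rel·d = -294 < 0  ⇒  outside

inside=no margin=-29988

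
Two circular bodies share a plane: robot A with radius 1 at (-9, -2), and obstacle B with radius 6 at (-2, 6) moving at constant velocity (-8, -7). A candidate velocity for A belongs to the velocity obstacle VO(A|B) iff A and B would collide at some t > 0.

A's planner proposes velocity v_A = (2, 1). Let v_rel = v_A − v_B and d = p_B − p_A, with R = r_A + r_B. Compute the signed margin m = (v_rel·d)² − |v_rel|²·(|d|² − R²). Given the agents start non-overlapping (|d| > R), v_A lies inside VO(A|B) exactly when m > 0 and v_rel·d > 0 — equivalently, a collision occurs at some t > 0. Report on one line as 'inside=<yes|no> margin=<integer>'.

d = (7, 8),  |d|² = 113;  R = 1+6 = 7,  c = 113−7² = 64
v_rel = (10, 8),  |v_rel|² = 164;  v_rel·d = (10)·(7) + (8)·(8) = 134
164·t² − 268·t + 64 = 0  ⇒  m = 134² − 164·64 = 7460
m = 7460 > 0,  v_rel·d = 134 > 0  ⇒  inside

inside=yes margin=7460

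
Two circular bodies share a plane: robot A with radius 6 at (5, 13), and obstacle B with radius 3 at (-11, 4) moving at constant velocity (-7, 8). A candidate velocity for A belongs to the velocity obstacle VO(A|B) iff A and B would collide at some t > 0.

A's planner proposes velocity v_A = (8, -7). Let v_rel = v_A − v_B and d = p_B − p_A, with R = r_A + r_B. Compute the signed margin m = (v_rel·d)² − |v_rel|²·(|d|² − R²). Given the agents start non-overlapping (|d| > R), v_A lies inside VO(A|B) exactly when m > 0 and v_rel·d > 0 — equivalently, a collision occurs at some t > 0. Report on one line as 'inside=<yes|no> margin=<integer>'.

d = (-16, -9),  |d|² = 337;  R = 6+3 = 9,  c = 337−9² = 256
v_rel = (15, -15),  |v_rel|² = 450;  v_rel·d = (15)·(-16) + (-15)·(-9) = -105
450·t² + 210·t + 256 = 0  ⇒  m = (-105)² − 450·256 = -104175
m = -104175 < 0,  v_rel·d = -105 < 0  ⇒  outside

inside=no margin=-104175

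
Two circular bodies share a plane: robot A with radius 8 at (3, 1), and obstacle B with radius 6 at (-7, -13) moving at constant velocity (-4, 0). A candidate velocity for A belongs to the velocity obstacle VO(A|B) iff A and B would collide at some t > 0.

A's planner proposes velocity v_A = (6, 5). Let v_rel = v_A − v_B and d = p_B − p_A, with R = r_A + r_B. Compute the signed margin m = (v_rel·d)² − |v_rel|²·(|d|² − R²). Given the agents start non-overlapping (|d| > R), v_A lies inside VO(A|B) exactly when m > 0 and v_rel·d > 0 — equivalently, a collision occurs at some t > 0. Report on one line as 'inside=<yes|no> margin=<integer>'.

d = (-10, -14),  |d|² = 296;  R = 8+6 = 14,  c = 296−14² = 100
v_rel = (10, 5),  |v_rel|² = 125;  v_rel·d = (10)·(-10) + (5)·(-14) = -170
125·t² + 340·t + 100 = 0  ⇒  m = (-170)² − 125·100 = 16400
m = 16400 > 0,  v_rel·d = -170 < 0  ⇒  outside

inside=no margin=16400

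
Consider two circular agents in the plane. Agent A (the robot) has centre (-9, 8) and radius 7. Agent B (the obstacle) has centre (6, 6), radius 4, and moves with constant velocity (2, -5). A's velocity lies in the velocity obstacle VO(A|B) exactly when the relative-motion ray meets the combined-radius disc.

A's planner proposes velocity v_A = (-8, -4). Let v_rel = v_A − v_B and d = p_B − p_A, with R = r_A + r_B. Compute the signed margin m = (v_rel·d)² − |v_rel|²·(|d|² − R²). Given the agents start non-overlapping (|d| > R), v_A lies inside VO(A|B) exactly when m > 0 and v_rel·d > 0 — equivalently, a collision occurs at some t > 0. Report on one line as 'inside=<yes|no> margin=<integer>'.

d = (15, -2),  |d|² = 229;  R = 7+4 = 11,  c = 229−11² = 108
v_rel = (-10, 1),  |v_rel|² = 101;  v_rel·d = (-10)·(15) + (1)·(-2) = -152
101·t² + 304·t + 108 = 0  ⇒  m = (-152)² − 101·108 = 12196
m = 12196 > 0,  v_rel·d = -152 < 0  ⇒  outside

inside=no margin=12196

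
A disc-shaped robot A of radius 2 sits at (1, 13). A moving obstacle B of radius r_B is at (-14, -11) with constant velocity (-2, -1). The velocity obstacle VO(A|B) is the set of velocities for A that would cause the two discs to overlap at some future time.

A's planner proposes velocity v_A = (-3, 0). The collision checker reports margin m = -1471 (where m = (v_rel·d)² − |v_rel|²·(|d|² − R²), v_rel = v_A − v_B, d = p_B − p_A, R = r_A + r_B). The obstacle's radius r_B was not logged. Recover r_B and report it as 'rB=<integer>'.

m = -1471
d = (-15, -24);  v_rel = (-1, 1),  |v_rel|² = 2
v_rel×d = (-1)·(-24) − (1)·(-15) = 39
since m = R²·2 − 39²:  R² = (1521 + -1471) / 2 = 25
R = √25 = 5  ⇒  r_B = 5 − 2 = 3

rB=3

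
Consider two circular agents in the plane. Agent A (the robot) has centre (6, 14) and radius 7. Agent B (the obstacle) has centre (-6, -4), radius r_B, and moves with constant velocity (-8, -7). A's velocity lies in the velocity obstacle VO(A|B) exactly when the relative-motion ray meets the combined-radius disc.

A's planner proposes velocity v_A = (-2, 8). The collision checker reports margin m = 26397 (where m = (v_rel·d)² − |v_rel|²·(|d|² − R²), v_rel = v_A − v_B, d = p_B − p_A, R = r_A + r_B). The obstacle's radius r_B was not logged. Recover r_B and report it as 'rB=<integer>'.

m = 26397
d = (-12, -18);  v_rel = (6, 15),  |v_rel|² = 261
v_rel×d = (6)·(-18) − (15)·(-12) = 72
since m = R²·261 − 72²:  R² = (5184 + 26397) / 261 = 121
R = √121 = 11  ⇒  r_B = 11 − 7 = 4

rB=4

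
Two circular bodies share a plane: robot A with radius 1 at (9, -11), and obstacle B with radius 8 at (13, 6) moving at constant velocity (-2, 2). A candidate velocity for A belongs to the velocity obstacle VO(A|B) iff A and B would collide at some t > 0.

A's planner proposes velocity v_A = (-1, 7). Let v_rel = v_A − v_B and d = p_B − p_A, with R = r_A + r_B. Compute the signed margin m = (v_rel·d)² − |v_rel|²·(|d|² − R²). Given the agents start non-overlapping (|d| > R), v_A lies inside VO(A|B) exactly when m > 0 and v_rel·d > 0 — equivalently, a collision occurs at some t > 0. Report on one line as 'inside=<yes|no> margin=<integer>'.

d = (4, 17),  |d|² = 305;  R = 1+8 = 9,  c = 305−9² = 224
v_rel = (1, 5),  |v_rel|² = 26;  v_rel·d = (1)·(4) + (5)·(17) = 89
26·t² − 178·t + 224 = 0  ⇒  m = 89² − 26·224 = 2097
m = 2097 > 0,  v_rel·d = 89 > 0  ⇒  inside

inside=yes margin=2097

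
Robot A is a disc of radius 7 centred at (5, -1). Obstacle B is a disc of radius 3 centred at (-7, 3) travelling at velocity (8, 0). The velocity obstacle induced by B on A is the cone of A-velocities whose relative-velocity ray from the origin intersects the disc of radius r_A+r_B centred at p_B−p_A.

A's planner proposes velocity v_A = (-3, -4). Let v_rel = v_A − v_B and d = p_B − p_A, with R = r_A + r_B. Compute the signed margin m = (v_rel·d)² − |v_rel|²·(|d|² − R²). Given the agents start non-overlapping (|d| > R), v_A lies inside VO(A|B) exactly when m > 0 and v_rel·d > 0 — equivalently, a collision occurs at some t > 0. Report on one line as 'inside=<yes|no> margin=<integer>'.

d = (-12, 4),  |d|² = 160;  R = 7+3 = 10,  c = 160−10² = 60
v_rel = (-11, -4),  |v_rel|² = 137;  v_rel·d = (-11)·(-12) + (-4)·(4) = 116
137·t² − 232·t + 60 = 0  ⇒  m = 116² − 137·60 = 5236
m = 5236 > 0,  v_rel·d = 116 > 0  ⇒  inside

inside=yes margin=5236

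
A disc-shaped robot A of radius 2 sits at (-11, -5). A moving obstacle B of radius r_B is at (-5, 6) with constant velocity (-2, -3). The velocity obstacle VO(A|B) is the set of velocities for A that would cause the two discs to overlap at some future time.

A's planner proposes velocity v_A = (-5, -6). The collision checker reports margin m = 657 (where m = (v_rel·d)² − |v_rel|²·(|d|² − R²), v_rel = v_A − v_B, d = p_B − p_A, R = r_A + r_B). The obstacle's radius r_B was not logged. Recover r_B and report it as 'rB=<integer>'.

m = 657
d = (6, 11);  v_rel = (-3, -3),  |v_rel|² = 18
v_rel×d = (-3)·(11) − (-3)·(6) = -15
since m = R²·18 − (-15)²:  R² = (225 + 657) / 18 = 49
R = √49 = 7  ⇒  r_B = 7 − 2 = 5

rB=5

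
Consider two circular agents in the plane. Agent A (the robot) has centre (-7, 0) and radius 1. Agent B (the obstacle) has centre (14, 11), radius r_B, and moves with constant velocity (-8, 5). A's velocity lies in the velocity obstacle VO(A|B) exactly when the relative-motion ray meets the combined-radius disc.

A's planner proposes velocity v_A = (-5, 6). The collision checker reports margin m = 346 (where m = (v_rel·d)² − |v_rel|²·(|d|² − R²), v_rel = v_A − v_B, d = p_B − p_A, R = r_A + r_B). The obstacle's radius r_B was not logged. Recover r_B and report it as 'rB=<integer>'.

m = 346
d = (21, 11);  v_rel = (3, 1),  |v_rel|² = 10
v_rel×d = (3)·(11) − (1)·(21) = 12
since m = R²·10 − 12²:  R² = (144 + 346) / 10 = 49
R = √49 = 7  ⇒  r_B = 7 − 1 = 6

rB=6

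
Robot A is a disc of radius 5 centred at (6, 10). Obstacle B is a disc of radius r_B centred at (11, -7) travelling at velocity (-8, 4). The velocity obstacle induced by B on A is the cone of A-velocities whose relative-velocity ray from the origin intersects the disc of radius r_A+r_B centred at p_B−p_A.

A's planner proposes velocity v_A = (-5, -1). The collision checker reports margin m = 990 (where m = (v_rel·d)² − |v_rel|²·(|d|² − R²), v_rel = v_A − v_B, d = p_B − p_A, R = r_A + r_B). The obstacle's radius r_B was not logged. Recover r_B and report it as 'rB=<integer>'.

m = 990
d = (5, -17);  v_rel = (3, -5),  |v_rel|² = 34
v_rel×d = (3)·(-17) − (-5)·(5) = -26
since m = R²·34 − (-26)²:  R² = (676 + 990) / 34 = 49
R = √49 = 7  ⇒  r_B = 7 − 5 = 2

rB=2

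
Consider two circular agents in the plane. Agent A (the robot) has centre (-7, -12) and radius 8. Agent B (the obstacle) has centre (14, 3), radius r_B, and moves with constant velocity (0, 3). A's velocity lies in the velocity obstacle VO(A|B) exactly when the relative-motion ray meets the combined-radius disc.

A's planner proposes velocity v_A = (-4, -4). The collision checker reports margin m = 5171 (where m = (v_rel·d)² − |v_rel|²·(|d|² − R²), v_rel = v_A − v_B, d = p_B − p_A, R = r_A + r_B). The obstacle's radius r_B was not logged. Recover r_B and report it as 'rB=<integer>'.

m = 5171
d = (21, 15);  v_rel = (-4, -7),  |v_rel|² = 65
v_rel×d = (-4)·(15) − (-7)·(21) = 87
since m = R²·65 − 87²:  R² = (7569 + 5171) / 65 = 196
R = √196 = 14  ⇒  r_B = 14 − 8 = 6

rB=6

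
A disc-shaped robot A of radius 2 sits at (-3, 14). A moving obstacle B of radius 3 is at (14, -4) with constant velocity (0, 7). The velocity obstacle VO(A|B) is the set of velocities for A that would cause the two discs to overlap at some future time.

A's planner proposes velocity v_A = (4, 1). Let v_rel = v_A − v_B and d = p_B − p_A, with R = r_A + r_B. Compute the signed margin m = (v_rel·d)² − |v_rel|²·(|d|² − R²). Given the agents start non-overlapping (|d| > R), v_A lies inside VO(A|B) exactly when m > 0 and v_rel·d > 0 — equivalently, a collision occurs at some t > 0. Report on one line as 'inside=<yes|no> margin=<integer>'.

d = (17, -18),  |d|² = 613;  R = 2+3 = 5,  c = 613−5² = 588
v_rel = (4, -6),  |v_rel|² = 52;  v_rel·d = (4)·(17) + (-6)·(-18) = 176
52·t² − 352·t + 588 = 0  ⇒  m = 176² − 52·588 = 400
m = 400 > 0,  v_rel·d = 176 > 0  ⇒  inside

inside=yes margin=400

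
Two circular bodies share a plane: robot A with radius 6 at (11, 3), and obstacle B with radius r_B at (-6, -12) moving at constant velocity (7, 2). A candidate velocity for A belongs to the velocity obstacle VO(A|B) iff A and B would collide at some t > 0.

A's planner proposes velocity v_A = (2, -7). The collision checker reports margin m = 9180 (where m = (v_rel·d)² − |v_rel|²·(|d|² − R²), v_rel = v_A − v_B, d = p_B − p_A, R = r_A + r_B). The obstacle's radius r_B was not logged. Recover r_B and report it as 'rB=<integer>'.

m = 9180
d = (-17, -15);  v_rel = (-5, -9),  |v_rel|² = 106
v_rel×d = (-5)·(-15) − (-9)·(-17) = -78
since m = R²·106 − (-78)²:  R² = (6084 + 9180) / 106 = 144
R = √144 = 12  ⇒  r_B = 12 − 6 = 6

rB=6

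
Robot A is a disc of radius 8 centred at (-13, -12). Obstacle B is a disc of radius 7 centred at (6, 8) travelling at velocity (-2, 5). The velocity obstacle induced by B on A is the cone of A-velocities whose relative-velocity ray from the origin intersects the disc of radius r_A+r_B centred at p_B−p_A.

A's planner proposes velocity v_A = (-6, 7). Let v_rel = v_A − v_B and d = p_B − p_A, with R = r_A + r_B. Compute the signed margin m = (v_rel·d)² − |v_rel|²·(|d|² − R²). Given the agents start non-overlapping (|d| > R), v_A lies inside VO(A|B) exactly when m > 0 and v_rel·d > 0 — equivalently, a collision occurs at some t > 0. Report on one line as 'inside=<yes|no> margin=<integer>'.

d = (19, 20),  |d|² = 761;  R = 8+7 = 15,  c = 761−15² = 536
v_rel = (-4, 2),  |v_rel|² = 20;  v_rel·d = (-4)·(19) + (2)·(20) = -36
20·t² + 72·t + 536 = 0  ⇒  m = (-36)² − 20·536 = -9424
m = -9424 < 0,  v_rel·d = -36 < 0  ⇒  outside

inside=no margin=-9424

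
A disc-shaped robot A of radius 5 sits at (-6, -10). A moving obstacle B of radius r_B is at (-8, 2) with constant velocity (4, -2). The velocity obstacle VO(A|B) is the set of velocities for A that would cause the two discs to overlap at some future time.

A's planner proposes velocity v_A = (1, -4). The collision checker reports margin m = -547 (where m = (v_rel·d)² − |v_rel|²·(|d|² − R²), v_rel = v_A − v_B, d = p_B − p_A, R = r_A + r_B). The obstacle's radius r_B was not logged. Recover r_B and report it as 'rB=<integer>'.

m = -547
d = (-2, 12);  v_rel = (-3, -2),  |v_rel|² = 13
v_rel×d = (-3)·(12) − (-2)·(-2) = -40
since m = R²·13 − (-40)²:  R² = (1600 + -547) / 13 = 81
R = √81 = 9  ⇒  r_B = 9 − 5 = 4

rB=4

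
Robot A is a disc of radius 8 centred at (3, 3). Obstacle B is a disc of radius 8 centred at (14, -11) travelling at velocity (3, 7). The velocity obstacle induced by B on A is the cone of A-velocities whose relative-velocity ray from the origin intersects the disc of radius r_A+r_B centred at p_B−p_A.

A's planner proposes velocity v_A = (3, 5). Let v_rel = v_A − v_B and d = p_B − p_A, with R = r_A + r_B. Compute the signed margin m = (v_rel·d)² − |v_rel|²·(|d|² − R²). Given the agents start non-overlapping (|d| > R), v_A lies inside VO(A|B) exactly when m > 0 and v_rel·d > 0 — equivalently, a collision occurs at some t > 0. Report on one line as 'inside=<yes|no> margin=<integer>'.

d = (11, -14),  |d|² = 317;  R = 8+8 = 16,  c = 317−16² = 61
v_rel = (0, -2),  |v_rel|² = 4;  v_rel·d = (0)·(11) + (-2)·(-14) = 28
4·t² − 56·t + 61 = 0  ⇒  m = 28² − 4·61 = 540
m = 540 > 0,  v_rel·d = 28 > 0  ⇒  inside

inside=yes margin=540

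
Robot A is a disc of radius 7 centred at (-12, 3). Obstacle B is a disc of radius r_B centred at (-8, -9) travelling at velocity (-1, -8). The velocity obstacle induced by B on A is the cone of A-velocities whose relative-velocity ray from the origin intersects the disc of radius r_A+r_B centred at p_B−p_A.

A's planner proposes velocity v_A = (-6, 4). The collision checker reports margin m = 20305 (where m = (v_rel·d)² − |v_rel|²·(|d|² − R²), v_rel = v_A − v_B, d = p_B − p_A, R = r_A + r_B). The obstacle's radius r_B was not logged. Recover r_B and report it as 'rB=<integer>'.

m = 20305
d = (4, -12);  v_rel = (-5, 12),  |v_rel|² = 169
v_rel×d = (-5)·(-12) − (12)·(4) = 12
since m = R²·169 − 12²:  R² = (144 + 20305) / 169 = 121
R = √121 = 11  ⇒  r_B = 11 − 7 = 4

rB=4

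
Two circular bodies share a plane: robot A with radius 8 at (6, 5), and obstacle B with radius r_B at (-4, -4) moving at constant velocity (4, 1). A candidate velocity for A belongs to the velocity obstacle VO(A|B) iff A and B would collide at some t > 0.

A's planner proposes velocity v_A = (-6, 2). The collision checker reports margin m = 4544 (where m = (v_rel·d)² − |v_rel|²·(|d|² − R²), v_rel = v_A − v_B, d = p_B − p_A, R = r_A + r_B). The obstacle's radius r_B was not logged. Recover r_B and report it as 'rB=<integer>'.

m = 4544
d = (-10, -9);  v_rel = (-10, 1),  |v_rel|² = 101
v_rel×d = (-10)·(-9) − (1)·(-10) = 100
since m = R²·101 − 100²:  R² = (10000 + 4544) / 101 = 144
R = √144 = 12  ⇒  r_B = 12 − 8 = 4

rB=4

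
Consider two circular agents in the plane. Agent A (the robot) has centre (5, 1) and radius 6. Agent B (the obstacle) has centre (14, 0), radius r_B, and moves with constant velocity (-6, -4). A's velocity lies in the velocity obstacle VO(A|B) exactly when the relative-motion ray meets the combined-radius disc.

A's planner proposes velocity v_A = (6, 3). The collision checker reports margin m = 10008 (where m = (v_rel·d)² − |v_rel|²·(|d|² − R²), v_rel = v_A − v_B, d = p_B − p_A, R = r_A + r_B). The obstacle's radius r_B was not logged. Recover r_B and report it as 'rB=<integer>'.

m = 10008
d = (9, -1);  v_rel = (12, 7),  |v_rel|² = 193
v_rel×d = (12)·(-1) − (7)·(9) = -75
since m = R²·193 − (-75)²:  R² = (5625 + 10008) / 193 = 81
R = √81 = 9  ⇒  r_B = 9 − 6 = 3

rB=3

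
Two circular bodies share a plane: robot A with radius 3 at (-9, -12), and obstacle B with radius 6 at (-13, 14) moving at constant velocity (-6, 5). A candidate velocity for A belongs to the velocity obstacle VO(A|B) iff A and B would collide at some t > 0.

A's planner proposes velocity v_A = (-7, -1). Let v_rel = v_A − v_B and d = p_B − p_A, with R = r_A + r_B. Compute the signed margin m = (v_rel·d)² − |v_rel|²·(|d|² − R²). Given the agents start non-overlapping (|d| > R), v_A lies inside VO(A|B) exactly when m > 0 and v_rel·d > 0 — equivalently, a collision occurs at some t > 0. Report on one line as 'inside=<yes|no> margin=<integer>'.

d = (-4, 26),  |d|² = 692;  R = 3+6 = 9,  c = 692−9² = 611
v_rel = (-1, -6),  |v_rel|² = 37;  v_rel·d = (-1)·(-4) + (-6)·(26) = -152
37·t² + 304·t + 611 = 0  ⇒  m = (-152)² − 37·611 = 497
m = 497 > 0,  v_rel·d = -152 < 0  ⇒  outside

inside=no margin=497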